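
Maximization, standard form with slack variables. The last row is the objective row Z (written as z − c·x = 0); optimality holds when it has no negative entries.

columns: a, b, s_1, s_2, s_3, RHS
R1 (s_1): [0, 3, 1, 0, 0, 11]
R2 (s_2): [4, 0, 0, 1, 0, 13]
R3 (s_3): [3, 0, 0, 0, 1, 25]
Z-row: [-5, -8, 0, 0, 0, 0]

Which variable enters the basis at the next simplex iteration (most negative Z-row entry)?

b

Negative Z-row entries: a: -5, b: -8.
The most negative is -8 in column b, so b enters.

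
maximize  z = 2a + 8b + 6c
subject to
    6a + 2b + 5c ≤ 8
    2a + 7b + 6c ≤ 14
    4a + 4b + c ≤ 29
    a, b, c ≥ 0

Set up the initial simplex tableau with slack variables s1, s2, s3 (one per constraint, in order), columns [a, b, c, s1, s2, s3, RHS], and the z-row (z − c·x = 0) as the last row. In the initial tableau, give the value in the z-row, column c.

-6

The z-row carries the negated objective coefficients: the c entry is -6.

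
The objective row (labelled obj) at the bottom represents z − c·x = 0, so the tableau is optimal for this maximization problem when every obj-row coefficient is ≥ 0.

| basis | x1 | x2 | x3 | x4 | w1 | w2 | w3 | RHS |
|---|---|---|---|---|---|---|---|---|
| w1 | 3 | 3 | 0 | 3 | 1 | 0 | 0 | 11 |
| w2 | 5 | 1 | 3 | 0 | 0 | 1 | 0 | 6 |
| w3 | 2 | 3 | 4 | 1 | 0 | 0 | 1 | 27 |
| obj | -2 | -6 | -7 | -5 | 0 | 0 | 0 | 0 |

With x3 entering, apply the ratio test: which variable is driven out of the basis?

w2

Column x3 entries and ratios — w1: 0 ≤ 0, skip; w2: 6/3 = 2; w3: 27/4 = 27/4.
Smallest ratio is 2 in the row of w2, so w2 leaves.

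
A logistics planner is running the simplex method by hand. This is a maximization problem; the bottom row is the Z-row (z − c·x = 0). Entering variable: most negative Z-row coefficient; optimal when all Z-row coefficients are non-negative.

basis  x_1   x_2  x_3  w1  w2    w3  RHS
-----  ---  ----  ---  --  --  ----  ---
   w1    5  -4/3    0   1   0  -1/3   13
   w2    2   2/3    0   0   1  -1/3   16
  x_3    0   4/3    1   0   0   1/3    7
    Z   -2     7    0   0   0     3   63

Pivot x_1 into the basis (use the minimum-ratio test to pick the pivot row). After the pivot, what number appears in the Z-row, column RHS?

341/5

Ratio test on column x_1 — row 1: 13/5 = 13/5; row 2: 16/2 = 8; row 3: entry 0 ≤ 0. Minimum is 13/5 at row 1 (w1 leaves); pivot element 5.
Divide row 1 by 5; eliminate column x_1 from the other rows.
Z-row update in column RHS: 63 − (-2)·(13/5) = 341/5.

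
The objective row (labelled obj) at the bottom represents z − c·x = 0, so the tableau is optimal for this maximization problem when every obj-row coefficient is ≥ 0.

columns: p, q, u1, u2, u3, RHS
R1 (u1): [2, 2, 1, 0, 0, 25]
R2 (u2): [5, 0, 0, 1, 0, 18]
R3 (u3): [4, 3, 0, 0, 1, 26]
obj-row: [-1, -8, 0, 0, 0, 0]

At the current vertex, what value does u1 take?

u1 is basic (row 1); its value is the RHS of that row, 25.

25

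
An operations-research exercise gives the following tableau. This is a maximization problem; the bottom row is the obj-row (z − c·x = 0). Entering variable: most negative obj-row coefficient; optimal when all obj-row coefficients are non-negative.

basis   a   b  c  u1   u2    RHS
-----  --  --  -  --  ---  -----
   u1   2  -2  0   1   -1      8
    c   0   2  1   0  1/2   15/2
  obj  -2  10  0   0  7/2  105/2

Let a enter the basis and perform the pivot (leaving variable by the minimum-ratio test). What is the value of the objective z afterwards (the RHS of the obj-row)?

Ratio test on column a — row 1: 8/2 = 4; row 2: entry 0 ≤ 0. Minimum is 4 at row 1 (u1 leaves); pivot element 2.
Pivot on row 1; the obj-row RHS becomes 105/2 − (-2)·4 = 121/2.

121/2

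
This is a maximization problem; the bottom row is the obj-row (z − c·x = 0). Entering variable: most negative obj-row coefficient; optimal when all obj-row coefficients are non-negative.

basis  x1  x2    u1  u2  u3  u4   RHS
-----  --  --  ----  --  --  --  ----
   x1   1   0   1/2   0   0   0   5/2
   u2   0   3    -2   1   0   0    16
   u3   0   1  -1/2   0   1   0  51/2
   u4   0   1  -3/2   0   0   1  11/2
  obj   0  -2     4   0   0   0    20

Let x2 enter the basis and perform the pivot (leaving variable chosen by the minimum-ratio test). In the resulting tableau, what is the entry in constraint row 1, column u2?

Ratio test on column x2 — row 1: entry 0 ≤ 0; row 2: 16/3 = 16/3; row 3: (51/2)/1 = 51/2; row 4: (11/2)/1 = 11/2. Minimum is 16/3 at row 2 (u2 leaves); pivot element 3.
Divide row 2 by 3; eliminate column x2 from the other rows.
Row 1 update in column u2: 0 − 0·(1/3) = 0.

0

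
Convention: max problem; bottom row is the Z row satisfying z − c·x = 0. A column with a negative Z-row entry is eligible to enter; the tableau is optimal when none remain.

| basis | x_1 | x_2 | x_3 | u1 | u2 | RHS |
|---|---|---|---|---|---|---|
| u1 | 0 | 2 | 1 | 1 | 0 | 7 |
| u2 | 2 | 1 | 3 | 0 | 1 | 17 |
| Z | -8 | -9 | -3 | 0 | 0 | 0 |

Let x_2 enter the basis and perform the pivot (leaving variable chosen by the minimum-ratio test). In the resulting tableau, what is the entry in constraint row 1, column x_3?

Ratio test on column x_2 — row 1: 7/2 = 7/2; row 2: 17/1 = 17. Minimum is 7/2 at row 1 (u1 leaves); pivot element 2.
Divide row 1 by 2; eliminate column x_2 from the other rows.
In the new row 1, the x_3 entry is the old entry divided by the pivot: 1/2 = 1/2.

1/2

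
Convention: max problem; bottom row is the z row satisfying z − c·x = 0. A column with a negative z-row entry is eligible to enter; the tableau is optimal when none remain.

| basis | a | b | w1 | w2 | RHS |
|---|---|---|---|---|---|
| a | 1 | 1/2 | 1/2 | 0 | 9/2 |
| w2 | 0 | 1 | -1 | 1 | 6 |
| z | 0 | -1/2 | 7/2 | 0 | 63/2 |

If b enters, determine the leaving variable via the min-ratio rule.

w2

Column b entries and ratios — a: (9/2)/(1/2) = 9; w2: 6/1 = 6.
Smallest ratio is 6 in the row of w2, so w2 leaves.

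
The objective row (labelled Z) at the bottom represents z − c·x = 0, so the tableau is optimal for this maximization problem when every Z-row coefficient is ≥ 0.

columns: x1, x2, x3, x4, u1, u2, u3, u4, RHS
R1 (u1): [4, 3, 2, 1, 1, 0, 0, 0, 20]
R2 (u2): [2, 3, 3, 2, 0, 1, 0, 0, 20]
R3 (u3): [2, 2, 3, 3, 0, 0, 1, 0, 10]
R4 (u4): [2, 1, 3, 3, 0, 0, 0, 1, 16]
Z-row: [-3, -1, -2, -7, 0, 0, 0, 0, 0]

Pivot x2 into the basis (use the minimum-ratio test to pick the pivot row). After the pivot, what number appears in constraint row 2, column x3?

-3/2

Ratio test on column x2 — row 1: 20/3 = 20/3; row 2: 20/3 = 20/3; row 3: 10/2 = 5; row 4: 16/1 = 16. Minimum is 5 at row 3 (u3 leaves); pivot element 2.
Divide row 3 by 2; eliminate column x2 from the other rows.
Row 2 update in column x3: 3 − 3·(3/2) = -3/2.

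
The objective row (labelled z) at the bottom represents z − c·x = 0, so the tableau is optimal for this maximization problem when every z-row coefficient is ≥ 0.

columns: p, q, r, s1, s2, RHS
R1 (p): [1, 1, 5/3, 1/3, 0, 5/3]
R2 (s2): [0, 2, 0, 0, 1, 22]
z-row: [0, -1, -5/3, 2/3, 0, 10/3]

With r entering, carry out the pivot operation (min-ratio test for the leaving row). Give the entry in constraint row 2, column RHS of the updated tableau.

Ratio test on column r — row 1: (5/3)/(5/3) = 1; row 2: entry 0 ≤ 0. Minimum is 1 at row 1 (p leaves); pivot element 5/3.
Divide row 1 by 5/3; eliminate column r from the other rows.
Row 2 update in column RHS: 22 − 0·1 = 22.

22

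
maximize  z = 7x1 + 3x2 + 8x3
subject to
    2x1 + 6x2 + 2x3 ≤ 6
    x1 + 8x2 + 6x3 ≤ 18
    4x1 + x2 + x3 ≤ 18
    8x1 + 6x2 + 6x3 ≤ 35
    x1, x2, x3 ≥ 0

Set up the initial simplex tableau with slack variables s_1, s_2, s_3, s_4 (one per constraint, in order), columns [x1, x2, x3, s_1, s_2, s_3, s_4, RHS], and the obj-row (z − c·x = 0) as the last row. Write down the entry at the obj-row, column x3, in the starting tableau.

-8

The obj-row carries the negated objective coefficients: the x3 entry is -8.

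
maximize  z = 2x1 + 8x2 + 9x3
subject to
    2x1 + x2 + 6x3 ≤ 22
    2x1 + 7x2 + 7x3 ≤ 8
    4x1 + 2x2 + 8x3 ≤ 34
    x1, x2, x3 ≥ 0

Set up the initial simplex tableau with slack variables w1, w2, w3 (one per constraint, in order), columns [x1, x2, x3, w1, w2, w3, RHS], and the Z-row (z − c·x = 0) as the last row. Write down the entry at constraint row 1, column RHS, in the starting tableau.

22

The RHS of constraint 1 is b_1 = 22.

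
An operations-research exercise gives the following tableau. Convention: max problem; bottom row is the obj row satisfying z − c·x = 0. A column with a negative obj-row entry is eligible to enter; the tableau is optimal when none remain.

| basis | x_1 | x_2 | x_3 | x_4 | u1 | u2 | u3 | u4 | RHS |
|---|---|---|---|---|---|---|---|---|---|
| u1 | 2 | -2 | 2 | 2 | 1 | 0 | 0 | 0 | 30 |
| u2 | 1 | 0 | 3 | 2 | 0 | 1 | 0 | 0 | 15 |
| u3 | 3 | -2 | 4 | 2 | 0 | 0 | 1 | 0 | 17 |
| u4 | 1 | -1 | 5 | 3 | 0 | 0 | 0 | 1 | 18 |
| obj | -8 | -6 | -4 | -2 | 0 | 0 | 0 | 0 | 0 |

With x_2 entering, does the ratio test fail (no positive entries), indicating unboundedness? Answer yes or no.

Every constraint-row entry in column x_2 is ≤ 0, so increasing x_2 is unbounded.

yes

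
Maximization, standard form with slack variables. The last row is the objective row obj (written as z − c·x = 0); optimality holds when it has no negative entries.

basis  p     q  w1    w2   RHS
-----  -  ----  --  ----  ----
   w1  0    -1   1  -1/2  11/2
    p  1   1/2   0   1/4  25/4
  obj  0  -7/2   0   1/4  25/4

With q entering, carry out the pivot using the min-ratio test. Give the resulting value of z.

50

Ratio test on column q — row 1: entry -1 ≤ 0; row 2: (25/4)/(1/2) = 25/2. Minimum is 25/2 at row 2 (p leaves); pivot element 1/2.
Pivot on row 2; the obj-row RHS becomes 25/4 − (-7/2)·(25/2) = 50.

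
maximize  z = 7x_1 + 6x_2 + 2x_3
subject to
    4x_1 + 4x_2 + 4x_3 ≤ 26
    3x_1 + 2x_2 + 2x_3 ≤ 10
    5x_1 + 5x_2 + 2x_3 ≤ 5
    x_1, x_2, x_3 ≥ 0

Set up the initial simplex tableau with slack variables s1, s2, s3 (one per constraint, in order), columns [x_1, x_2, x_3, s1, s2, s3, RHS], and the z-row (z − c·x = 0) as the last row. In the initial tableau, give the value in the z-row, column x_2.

-6

The z-row carries the negated objective coefficients: the x_2 entry is -6.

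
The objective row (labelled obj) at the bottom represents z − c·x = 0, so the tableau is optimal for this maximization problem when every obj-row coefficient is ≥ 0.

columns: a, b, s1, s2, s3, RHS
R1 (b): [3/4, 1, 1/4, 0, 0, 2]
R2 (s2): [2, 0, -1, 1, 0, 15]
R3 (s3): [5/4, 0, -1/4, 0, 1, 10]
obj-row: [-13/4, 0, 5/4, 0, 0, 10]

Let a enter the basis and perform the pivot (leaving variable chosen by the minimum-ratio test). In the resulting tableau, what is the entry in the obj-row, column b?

Ratio test on column a — row 1: 2/(3/4) = 8/3; row 2: 15/2 = 15/2; row 3: 10/(5/4) = 8. Minimum is 8/3 at row 1 (b leaves); pivot element 3/4.
Divide row 1 by 3/4; eliminate column a from the other rows.
obj-row update in column b: 0 − (-13/4)·(4/3) = 13/3.

13/3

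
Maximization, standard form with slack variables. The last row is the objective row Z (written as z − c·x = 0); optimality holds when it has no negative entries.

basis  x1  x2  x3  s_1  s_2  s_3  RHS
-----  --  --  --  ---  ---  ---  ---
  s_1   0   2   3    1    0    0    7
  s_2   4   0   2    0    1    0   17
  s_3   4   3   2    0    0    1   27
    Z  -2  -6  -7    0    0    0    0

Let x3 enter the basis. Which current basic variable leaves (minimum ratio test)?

s_1

Column x3 entries and ratios — s_1: 7/3 = 7/3; s_2: 17/2 = 17/2; s_3: 27/2 = 27/2.
Smallest ratio is 7/3 in the row of s_1, so s_1 leaves.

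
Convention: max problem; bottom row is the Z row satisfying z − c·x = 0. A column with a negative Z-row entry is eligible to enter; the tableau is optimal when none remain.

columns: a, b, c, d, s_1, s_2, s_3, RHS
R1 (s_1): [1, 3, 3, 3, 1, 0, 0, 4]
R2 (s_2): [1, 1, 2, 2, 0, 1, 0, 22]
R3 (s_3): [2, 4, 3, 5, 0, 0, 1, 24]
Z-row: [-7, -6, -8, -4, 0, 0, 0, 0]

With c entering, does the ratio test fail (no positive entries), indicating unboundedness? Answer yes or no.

Column c has positive entries in row(s) 1, 2, 3, so the ratio test bounds it — not unbounded.

no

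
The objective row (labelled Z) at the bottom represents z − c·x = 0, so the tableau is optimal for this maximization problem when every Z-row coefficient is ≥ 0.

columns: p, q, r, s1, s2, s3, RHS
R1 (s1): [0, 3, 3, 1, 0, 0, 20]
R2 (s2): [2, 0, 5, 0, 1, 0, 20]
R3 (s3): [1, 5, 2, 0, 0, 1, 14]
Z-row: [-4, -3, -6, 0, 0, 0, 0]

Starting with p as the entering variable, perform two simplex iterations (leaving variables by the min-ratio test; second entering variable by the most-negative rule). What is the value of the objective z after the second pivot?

Ratio test on column p — row 1: entry 0 ≤ 0; row 2: 20/2 = 10; row 3: 14/1 = 14. Minimum is 10 at row 2 (s2 leaves); pivot element 2.
Pivot on row 2; the Z-row RHS becomes 0 − (-4)·10 = 40.
Next entering variable (most negative Z-row entry -3): q.
Ratio test on column q — row 1: 20/3 = 20/3; row 2: entry 0 ≤ 0; row 3: 4/5 = 4/5. Minimum is 4/5 at row 3 (s3 leaves); pivot element 5.
After the second pivot the Z-row RHS is 40 − (-3)·(4/5) = 212/5.

212/5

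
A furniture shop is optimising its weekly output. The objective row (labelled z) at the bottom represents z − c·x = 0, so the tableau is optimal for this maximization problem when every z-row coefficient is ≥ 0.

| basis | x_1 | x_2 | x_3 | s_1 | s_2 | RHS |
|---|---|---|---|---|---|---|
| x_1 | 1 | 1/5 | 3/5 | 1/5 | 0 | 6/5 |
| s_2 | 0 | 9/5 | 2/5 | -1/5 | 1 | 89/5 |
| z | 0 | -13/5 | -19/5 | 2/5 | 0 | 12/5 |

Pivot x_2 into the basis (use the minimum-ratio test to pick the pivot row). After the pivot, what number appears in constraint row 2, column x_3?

-5

Ratio test on column x_2 — row 1: (6/5)/(1/5) = 6; row 2: (89/5)/(9/5) = 89/9. Minimum is 6 at row 1 (x_1 leaves); pivot element 1/5.
Divide row 1 by 1/5; eliminate column x_2 from the other rows.
Row 2 update in column x_3: 2/5 − (9/5)·3 = -5.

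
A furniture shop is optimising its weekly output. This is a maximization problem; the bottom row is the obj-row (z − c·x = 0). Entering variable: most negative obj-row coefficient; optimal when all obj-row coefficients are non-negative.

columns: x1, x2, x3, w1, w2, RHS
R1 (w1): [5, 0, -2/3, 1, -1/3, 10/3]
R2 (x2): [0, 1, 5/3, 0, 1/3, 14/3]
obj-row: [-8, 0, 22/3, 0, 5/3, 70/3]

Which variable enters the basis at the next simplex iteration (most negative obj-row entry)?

x1

Negative obj-row entries: x1: -8.
The most negative is -8 in column x1, so x1 enters.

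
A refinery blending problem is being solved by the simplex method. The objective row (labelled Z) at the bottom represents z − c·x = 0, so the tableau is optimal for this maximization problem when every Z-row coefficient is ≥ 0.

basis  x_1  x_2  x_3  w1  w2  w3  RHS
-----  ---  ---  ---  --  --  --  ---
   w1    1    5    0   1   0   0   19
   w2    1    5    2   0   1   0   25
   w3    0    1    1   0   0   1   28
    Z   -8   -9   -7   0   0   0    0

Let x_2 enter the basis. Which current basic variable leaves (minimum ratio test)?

w1

Column x_2 entries and ratios — w1: 19/5 = 19/5; w2: 25/5 = 5; w3: 28/1 = 28.
Smallest ratio is 19/5 in the row of w1, so w1 leaves.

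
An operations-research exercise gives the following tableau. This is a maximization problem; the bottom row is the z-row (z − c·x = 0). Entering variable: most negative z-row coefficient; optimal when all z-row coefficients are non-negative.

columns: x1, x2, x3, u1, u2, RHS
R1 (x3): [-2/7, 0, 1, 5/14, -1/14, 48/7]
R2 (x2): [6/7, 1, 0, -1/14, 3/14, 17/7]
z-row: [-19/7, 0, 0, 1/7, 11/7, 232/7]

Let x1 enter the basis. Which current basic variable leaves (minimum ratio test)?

x2

Column x1 entries and ratios — x3: -2/7 ≤ 0, skip; x2: (17/7)/(6/7) = 17/6.
Smallest ratio is 17/6 in the row of x2, so x2 leaves.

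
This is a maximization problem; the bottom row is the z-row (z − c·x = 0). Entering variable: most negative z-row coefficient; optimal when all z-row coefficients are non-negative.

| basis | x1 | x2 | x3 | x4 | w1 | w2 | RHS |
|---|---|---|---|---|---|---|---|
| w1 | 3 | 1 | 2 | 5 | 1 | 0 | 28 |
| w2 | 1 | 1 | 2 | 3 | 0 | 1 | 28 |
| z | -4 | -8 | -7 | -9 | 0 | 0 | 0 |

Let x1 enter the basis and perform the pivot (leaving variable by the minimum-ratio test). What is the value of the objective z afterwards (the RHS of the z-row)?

112/3

Ratio test on column x1 — row 1: 28/3 = 28/3; row 2: 28/1 = 28. Minimum is 28/3 at row 1 (w1 leaves); pivot element 3.
Pivot on row 1; the z-row RHS becomes 0 − (-4)·(28/3) = 112/3.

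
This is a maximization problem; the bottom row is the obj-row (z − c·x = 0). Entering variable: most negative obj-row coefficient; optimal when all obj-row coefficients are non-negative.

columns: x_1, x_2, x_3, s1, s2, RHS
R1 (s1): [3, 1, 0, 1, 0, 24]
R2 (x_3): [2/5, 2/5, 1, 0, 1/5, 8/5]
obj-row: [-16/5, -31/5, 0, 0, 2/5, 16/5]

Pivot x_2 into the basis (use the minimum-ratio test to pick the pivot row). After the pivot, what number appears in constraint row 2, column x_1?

Ratio test on column x_2 — row 1: 24/1 = 24; row 2: (8/5)/(2/5) = 4. Minimum is 4 at row 2 (x_3 leaves); pivot element 2/5.
Divide row 2 by 2/5; eliminate column x_2 from the other rows.
In the new row 2, the x_1 entry is the old entry divided by the pivot: (2/5)/(2/5) = 1.

1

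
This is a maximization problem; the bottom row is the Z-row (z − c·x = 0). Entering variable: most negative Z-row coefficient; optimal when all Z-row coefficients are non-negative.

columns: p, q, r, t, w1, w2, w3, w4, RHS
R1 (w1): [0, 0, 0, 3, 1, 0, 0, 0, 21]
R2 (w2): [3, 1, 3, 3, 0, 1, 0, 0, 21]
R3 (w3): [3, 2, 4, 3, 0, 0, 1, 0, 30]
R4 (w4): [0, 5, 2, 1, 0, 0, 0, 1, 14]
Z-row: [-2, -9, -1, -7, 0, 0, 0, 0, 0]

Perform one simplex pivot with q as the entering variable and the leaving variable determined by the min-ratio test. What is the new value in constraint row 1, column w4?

Ratio test on column q — row 1: entry 0 ≤ 0; row 2: 21/1 = 21; row 3: 30/2 = 15; row 4: 14/5 = 14/5. Minimum is 14/5 at row 4 (w4 leaves); pivot element 5.
Divide row 4 by 5; eliminate column q from the other rows.
Row 1 update in column w4: 0 − 0·(1/5) = 0.

0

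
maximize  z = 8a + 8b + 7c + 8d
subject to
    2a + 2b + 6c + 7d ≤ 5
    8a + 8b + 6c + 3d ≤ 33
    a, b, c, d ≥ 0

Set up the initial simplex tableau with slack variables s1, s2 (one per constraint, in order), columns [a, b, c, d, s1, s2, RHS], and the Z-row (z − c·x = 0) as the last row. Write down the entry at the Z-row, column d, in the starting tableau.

The Z-row carries the negated objective coefficients: the d entry is -8.

-8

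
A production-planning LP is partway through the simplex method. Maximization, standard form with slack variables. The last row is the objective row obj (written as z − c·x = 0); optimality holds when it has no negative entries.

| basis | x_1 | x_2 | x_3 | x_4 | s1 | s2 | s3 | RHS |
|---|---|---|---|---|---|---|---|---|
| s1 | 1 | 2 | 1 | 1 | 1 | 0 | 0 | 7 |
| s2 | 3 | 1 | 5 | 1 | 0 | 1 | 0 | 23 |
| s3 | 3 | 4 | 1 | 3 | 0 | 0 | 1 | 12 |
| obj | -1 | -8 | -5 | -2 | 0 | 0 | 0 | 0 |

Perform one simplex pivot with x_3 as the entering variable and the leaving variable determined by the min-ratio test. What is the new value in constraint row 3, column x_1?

12/5

Ratio test on column x_3 — row 1: 7/1 = 7; row 2: 23/5 = 23/5; row 3: 12/1 = 12. Minimum is 23/5 at row 2 (s2 leaves); pivot element 5.
Divide row 2 by 5; eliminate column x_3 from the other rows.
Row 3 update in column x_1: 3 − 1·(3/5) = 12/5.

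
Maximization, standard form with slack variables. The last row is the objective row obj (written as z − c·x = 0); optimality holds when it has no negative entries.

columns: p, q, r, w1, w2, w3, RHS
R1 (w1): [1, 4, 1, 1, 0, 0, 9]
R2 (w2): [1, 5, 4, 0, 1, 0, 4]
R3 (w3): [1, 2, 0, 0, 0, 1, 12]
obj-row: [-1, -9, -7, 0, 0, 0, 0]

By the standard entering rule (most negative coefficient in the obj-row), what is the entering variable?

q

Negative obj-row entries: p: -1, q: -9, r: -7.
The most negative is -9 in column q, so q enters.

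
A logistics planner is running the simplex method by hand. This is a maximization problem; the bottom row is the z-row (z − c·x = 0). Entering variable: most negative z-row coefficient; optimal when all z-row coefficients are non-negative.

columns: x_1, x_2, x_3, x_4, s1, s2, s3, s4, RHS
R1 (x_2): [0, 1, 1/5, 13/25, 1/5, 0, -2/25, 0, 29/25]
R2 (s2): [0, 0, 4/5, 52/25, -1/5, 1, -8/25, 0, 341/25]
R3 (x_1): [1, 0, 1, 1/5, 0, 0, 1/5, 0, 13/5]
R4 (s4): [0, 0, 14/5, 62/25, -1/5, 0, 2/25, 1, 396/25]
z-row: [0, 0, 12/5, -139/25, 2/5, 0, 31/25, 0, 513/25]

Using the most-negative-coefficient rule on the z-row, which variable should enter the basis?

Negative z-row entries: x_4: -139/25.
The most negative is -139/25 in column x_4, so x_4 enters.

x_4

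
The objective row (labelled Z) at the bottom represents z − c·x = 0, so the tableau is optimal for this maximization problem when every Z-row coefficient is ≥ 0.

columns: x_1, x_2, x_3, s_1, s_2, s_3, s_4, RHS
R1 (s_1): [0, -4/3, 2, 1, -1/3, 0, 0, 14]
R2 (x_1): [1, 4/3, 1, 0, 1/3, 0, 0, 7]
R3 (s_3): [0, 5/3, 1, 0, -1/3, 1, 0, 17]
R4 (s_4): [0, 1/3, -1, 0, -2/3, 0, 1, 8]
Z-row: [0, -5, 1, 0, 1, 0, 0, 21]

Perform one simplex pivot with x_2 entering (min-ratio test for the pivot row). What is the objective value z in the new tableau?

189/4

Ratio test on column x_2 — row 1: entry -4/3 ≤ 0; row 2: 7/(4/3) = 21/4; row 3: 17/(5/3) = 51/5; row 4: 8/(1/3) = 24. Minimum is 21/4 at row 2 (x_1 leaves); pivot element 4/3.
Pivot on row 2; the Z-row RHS becomes 21 − (-5)·(21/4) = 189/4.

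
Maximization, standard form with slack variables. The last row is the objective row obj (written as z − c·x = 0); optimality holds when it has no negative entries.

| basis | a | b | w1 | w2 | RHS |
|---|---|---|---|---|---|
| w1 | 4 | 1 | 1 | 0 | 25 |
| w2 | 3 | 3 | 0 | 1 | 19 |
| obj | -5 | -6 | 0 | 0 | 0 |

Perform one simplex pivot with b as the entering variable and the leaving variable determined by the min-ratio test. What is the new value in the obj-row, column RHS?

38

Ratio test on column b — row 1: 25/1 = 25; row 2: 19/3 = 19/3. Minimum is 19/3 at row 2 (w2 leaves); pivot element 3.
Divide row 2 by 3; eliminate column b from the other rows.
obj-row update in column RHS: 0 − (-6)·(19/3) = 38.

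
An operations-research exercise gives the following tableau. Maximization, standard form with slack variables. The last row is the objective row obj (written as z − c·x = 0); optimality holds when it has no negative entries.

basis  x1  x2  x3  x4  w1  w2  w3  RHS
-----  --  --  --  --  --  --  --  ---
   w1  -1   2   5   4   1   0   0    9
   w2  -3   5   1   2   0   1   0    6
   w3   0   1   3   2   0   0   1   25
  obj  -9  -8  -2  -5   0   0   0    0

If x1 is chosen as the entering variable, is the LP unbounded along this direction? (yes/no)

yes

Every constraint-row entry in column x1 is ≤ 0, so increasing x1 is unbounded.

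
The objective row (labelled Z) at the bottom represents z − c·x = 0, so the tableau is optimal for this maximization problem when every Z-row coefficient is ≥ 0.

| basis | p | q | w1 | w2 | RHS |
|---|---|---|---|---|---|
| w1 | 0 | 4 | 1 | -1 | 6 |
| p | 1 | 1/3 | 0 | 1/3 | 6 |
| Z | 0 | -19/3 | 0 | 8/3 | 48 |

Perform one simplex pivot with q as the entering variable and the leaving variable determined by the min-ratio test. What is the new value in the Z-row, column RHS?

115/2

Ratio test on column q — row 1: 6/4 = 3/2; row 2: 6/(1/3) = 18. Minimum is 3/2 at row 1 (w1 leaves); pivot element 4.
Divide row 1 by 4; eliminate column q from the other rows.
Z-row update in column RHS: 48 − (-19/3)·(3/2) = 115/2.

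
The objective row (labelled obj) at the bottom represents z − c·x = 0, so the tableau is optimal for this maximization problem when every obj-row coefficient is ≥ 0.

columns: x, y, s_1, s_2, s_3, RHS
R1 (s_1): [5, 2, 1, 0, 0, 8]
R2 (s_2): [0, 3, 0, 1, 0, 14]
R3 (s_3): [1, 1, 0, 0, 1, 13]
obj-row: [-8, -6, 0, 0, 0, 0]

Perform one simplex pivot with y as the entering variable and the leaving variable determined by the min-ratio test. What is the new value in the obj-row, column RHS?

Ratio test on column y — row 1: 8/2 = 4; row 2: 14/3 = 14/3; row 3: 13/1 = 13. Minimum is 4 at row 1 (s_1 leaves); pivot element 2.
Divide row 1 by 2; eliminate column y from the other rows.
obj-row update in column RHS: 0 − (-6)·4 = 24.

24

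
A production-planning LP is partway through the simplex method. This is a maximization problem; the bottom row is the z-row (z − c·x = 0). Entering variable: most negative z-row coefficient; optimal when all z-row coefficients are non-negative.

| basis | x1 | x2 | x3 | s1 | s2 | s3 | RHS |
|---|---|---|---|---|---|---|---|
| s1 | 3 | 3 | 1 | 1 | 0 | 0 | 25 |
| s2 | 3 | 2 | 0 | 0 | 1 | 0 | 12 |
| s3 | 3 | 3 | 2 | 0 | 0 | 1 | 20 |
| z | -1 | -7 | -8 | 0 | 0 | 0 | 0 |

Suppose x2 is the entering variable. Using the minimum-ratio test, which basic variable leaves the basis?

Column x2 entries and ratios — s1: 25/3 = 25/3; s2: 12/2 = 6; s3: 20/3 = 20/3.
Smallest ratio is 6 in the row of s2, so s2 leaves.

s2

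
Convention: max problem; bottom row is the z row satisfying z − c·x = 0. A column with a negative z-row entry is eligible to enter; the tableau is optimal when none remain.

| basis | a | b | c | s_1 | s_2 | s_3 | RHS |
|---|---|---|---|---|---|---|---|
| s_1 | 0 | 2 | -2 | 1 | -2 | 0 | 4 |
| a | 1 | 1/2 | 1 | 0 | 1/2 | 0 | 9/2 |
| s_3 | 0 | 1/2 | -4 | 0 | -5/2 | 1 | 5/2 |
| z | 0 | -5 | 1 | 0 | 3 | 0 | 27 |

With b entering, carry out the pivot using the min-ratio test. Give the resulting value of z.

37

Ratio test on column b — row 1: 4/2 = 2; row 2: (9/2)/(1/2) = 9; row 3: (5/2)/(1/2) = 5. Minimum is 2 at row 1 (s_1 leaves); pivot element 2.
Pivot on row 1; the z-row RHS becomes 27 − (-5)·2 = 37.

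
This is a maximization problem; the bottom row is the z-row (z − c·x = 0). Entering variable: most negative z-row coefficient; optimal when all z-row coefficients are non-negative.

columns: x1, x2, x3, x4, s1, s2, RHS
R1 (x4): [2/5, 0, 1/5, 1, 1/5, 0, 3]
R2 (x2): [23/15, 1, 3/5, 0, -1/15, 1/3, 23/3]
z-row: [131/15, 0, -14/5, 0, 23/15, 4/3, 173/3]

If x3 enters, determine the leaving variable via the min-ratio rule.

Column x3 entries and ratios — x4: 3/(1/5) = 15; x2: (23/3)/(3/5) = 115/9.
Smallest ratio is 115/9 in the row of x2, so x2 leaves.

x2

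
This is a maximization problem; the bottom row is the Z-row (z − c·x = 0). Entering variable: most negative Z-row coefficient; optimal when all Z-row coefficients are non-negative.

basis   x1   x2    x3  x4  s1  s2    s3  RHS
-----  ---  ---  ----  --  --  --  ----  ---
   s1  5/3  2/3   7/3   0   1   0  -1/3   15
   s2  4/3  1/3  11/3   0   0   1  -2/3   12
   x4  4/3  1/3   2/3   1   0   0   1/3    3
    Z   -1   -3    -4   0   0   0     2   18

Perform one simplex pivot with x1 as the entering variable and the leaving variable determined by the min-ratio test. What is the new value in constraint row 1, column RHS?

Ratio test on column x1 — row 1: 15/(5/3) = 9; row 2: 12/(4/3) = 9; row 3: 3/(4/3) = 9/4. Minimum is 9/4 at row 3 (x4 leaves); pivot element 4/3.
Divide row 3 by 4/3; eliminate column x1 from the other rows.
Row 1 update in column RHS: 15 − (5/3)·(9/4) = 45/4.

45/4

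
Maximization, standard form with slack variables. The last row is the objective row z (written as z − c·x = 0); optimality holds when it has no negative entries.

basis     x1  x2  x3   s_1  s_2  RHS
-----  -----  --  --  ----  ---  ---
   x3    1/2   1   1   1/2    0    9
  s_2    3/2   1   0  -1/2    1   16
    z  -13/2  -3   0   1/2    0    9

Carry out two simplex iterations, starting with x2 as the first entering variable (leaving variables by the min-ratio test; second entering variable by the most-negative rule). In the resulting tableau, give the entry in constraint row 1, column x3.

Ratio test on column x2 — row 1: 9/1 = 9; row 2: 16/1 = 16. Minimum is 9 at row 1 (x3 leaves); pivot element 1.
Divide row 1 by 1; eliminate column x2 from the other rows.
Second iteration: most negative z-row entry is -5 in column x1, so x1 enters.
Ratio test on column x1 — row 1: 9/(1/2) = 18; row 2: 7/1 = 7. Minimum is 7 at row 2 (s_2 leaves); pivot element 1.
Divide row 2 by 1; eliminate column x1 from the other rows.
After both pivots, the entry at constraint row 1, column x3 is 3/2.

3/2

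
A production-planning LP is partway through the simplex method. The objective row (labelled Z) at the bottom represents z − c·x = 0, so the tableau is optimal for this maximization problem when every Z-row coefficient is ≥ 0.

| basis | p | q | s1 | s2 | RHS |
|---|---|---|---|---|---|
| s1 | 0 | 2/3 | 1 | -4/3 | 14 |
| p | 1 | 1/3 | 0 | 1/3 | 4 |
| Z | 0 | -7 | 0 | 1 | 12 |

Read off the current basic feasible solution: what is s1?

s1 is basic (row 1); its value is the RHS of that row, 14.

14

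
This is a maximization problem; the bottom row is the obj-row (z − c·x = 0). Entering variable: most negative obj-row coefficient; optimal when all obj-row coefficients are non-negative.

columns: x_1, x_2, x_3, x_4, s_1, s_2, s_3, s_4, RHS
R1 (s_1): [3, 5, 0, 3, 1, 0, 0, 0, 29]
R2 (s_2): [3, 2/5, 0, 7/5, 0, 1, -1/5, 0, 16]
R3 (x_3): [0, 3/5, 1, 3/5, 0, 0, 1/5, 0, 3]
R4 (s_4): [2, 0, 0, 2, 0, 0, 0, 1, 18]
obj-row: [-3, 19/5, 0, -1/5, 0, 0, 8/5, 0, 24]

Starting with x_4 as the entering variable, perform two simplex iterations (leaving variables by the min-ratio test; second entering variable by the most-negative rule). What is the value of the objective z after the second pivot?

34

Ratio test on column x_4 — row 1: 29/3 = 29/3; row 2: 16/(7/5) = 80/7; row 3: 3/(3/5) = 5; row 4: 18/2 = 9. Minimum is 5 at row 3 (x_3 leaves); pivot element 3/5.
Pivot on row 3; the obj-row RHS becomes 24 − (-1/5)·5 = 25.
Next entering variable (most negative obj-row entry -3): x_1.
Ratio test on column x_1 — row 1: 14/3 = 14/3; row 2: 9/3 = 3; row 3: entry 0 ≤ 0; row 4: 8/2 = 4. Minimum is 3 at row 2 (s_2 leaves); pivot element 3.
After the second pivot the obj-row RHS is 25 − (-3)·3 = 34.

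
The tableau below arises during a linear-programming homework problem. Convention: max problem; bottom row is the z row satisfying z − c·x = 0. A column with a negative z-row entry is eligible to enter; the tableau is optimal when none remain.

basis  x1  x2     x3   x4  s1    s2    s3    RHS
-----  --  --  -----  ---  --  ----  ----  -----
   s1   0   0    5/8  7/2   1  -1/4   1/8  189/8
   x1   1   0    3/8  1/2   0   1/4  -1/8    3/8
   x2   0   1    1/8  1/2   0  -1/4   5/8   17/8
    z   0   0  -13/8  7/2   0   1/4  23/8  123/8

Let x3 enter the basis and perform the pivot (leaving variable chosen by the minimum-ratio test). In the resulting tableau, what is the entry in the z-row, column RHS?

Ratio test on column x3 — row 1: (189/8)/(5/8) = 189/5; row 2: (3/8)/(3/8) = 1; row 3: (17/8)/(1/8) = 17. Minimum is 1 at row 2 (x1 leaves); pivot element 3/8.
Divide row 2 by 3/8; eliminate column x3 from the other rows.
z-row update in column RHS: 123/8 − (-13/8)·1 = 17.

17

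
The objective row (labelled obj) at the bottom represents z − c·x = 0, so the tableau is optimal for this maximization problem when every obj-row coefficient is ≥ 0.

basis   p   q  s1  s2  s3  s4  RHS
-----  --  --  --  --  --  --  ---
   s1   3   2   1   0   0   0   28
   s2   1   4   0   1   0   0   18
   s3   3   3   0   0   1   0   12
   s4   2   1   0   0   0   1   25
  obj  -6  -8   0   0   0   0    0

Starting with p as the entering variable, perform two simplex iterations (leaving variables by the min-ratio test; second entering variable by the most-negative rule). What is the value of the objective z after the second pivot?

Ratio test on column p — row 1: 28/3 = 28/3; row 2: 18/1 = 18; row 3: 12/3 = 4; row 4: 25/2 = 25/2. Minimum is 4 at row 3 (s3 leaves); pivot element 3.
Pivot on row 3; the obj-row RHS becomes 0 − (-6)·4 = 24.
Next entering variable (most negative obj-row entry -2): q.
Ratio test on column q — row 1: entry -1 ≤ 0; row 2: 14/3 = 14/3; row 3: 4/1 = 4; row 4: entry -1 ≤ 0. Minimum is 4 at row 3 (p leaves); pivot element 1.
After the second pivot the obj-row RHS is 24 − (-2)·4 = 32.

32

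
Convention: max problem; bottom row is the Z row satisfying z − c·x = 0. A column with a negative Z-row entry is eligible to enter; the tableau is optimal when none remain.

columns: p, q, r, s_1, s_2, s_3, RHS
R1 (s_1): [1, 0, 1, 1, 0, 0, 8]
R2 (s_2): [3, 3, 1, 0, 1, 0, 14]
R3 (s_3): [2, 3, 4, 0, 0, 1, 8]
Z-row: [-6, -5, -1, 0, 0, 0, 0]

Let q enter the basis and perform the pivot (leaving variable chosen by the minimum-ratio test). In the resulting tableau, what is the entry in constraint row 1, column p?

Ratio test on column q — row 1: entry 0 ≤ 0; row 2: 14/3 = 14/3; row 3: 8/3 = 8/3. Minimum is 8/3 at row 3 (s_3 leaves); pivot element 3.
Divide row 3 by 3; eliminate column q from the other rows.
Row 1 update in column p: 1 − 0·(2/3) = 1.

1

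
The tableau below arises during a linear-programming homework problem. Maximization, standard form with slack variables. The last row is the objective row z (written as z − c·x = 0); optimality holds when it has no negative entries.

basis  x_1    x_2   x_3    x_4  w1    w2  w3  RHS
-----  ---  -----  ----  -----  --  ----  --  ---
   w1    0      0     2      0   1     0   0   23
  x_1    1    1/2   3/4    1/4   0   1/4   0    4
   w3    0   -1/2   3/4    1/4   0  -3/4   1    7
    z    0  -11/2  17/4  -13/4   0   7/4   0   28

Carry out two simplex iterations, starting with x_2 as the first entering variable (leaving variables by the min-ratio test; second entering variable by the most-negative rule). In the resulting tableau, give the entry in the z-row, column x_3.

Ratio test on column x_2 — row 1: entry 0 ≤ 0; row 2: 4/(1/2) = 8; row 3: entry -1/2 ≤ 0. Minimum is 8 at row 2 (x_1 leaves); pivot element 1/2.
Divide row 2 by 1/2; eliminate column x_2 from the other rows.
Second iteration: most negative z-row entry is -1/2 in column x_4, so x_4 enters.
Ratio test on column x_4 — row 1: entry 0 ≤ 0; row 2: 8/(1/2) = 16; row 3: 11/(1/2) = 22. Minimum is 16 at row 2 (x_2 leaves); pivot element 1/2.
Divide row 2 by 1/2; eliminate column x_4 from the other rows.
After both pivots, the entry at the z-row, column x_3 is 14.

14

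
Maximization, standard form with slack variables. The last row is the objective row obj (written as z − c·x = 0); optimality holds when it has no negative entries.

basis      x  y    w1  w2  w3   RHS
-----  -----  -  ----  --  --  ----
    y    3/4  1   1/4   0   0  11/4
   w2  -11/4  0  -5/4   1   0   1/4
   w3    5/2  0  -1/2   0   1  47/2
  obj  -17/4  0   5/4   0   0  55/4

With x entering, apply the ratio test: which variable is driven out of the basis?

y

Column x entries and ratios — y: (11/4)/(3/4) = 11/3; w2: -11/4 ≤ 0, skip; w3: (47/2)/(5/2) = 47/5.
Smallest ratio is 11/3 in the row of y, so y leaves.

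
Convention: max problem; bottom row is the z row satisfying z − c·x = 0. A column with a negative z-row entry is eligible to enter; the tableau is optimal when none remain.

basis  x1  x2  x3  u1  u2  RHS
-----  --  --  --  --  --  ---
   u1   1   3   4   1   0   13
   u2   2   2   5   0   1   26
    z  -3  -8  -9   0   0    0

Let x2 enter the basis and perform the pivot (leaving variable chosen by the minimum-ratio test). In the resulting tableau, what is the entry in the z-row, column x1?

Ratio test on column x2 — row 1: 13/3 = 13/3; row 2: 26/2 = 13. Minimum is 13/3 at row 1 (u1 leaves); pivot element 3.
Divide row 1 by 3; eliminate column x2 from the other rows.
z-row update in column x1: -3 − (-8)·(1/3) = -1/3.

-1/3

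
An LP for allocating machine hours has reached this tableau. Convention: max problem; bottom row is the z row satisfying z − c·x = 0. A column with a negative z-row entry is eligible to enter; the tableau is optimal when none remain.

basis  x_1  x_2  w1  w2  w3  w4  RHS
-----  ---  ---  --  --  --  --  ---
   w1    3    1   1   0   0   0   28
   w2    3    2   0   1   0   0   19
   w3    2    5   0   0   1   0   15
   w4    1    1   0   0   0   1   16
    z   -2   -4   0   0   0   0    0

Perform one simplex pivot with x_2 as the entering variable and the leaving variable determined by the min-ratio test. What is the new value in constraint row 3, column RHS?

3

Ratio test on column x_2 — row 1: 28/1 = 28; row 2: 19/2 = 19/2; row 3: 15/5 = 3; row 4: 16/1 = 16. Minimum is 3 at row 3 (w3 leaves); pivot element 5.
Divide row 3 by 5; eliminate column x_2 from the other rows.
In the new row 3, the RHS entry is the old entry divided by the pivot: 15/5 = 3.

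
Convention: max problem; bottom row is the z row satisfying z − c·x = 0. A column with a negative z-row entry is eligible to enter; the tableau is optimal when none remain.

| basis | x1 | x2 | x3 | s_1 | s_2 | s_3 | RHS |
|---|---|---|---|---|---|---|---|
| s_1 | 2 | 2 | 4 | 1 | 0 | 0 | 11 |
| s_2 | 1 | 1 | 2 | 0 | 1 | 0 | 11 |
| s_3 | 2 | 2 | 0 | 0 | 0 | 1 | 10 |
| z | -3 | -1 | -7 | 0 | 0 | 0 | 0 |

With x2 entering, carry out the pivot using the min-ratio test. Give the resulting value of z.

Ratio test on column x2 — row 1: 11/2 = 11/2; row 2: 11/1 = 11; row 3: 10/2 = 5. Minimum is 5 at row 3 (s_3 leaves); pivot element 2.
Pivot on row 3; the z-row RHS becomes 0 − (-1)·5 = 5.

5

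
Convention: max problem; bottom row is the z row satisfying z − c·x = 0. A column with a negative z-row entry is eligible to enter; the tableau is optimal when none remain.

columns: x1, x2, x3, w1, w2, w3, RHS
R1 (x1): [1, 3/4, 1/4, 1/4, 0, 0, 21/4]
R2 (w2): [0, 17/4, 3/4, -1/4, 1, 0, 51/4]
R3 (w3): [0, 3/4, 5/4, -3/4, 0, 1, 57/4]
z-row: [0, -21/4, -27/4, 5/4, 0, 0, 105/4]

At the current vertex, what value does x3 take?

0

x3 is not in the basis, so in the current basic feasible solution x3 = 0.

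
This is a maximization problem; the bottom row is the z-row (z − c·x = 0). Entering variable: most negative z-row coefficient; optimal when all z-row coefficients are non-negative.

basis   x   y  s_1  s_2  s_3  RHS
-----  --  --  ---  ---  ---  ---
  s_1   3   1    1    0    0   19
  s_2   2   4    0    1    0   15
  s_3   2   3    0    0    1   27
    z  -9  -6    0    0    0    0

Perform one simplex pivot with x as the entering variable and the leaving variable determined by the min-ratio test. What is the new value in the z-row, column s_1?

3

Ratio test on column x — row 1: 19/3 = 19/3; row 2: 15/2 = 15/2; row 3: 27/2 = 27/2. Minimum is 19/3 at row 1 (s_1 leaves); pivot element 3.
Divide row 1 by 3; eliminate column x from the other rows.
z-row update in column s_1: 0 − (-9)·(1/3) = 3.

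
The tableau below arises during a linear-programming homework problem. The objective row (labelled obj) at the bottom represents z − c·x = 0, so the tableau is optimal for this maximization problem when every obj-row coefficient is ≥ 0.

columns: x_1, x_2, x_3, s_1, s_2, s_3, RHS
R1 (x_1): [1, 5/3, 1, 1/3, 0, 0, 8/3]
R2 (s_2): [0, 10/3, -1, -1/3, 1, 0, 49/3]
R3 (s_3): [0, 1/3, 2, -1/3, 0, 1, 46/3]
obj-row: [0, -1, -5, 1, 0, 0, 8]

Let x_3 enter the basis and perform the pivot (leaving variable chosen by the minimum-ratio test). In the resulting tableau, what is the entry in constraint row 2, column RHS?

Ratio test on column x_3 — row 1: (8/3)/1 = 8/3; row 2: entry -1 ≤ 0; row 3: (46/3)/2 = 23/3. Minimum is 8/3 at row 1 (x_1 leaves); pivot element 1.
Divide row 1 by 1; eliminate column x_3 from the other rows.
Row 2 update in column RHS: 49/3 − (-1)·(8/3) = 19.

19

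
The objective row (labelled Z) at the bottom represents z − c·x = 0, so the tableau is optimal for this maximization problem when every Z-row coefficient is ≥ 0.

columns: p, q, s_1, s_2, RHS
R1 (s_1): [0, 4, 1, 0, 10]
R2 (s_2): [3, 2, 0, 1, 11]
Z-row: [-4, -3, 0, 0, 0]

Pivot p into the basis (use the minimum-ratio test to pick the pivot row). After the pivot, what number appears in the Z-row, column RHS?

44/3

Ratio test on column p — row 1: entry 0 ≤ 0; row 2: 11/3 = 11/3. Minimum is 11/3 at row 2 (s_2 leaves); pivot element 3.
Divide row 2 by 3; eliminate column p from the other rows.
Z-row update in column RHS: 0 − (-4)·(11/3) = 44/3.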